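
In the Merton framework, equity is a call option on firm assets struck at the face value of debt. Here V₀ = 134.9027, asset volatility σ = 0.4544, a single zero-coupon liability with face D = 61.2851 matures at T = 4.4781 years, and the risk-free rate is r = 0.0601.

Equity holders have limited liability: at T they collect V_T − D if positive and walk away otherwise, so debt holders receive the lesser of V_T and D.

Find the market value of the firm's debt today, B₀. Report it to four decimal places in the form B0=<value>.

d₁ = [ln(V₀/D) + (r + σ²/2)T] / (σ√T)
   = [ln(134.9027/61.2851) + (0.0601 + 0.5·0.4544²)·4.4781] / (0.4544·√4.4781)
   = [0.789017 + 0.731451] / 0.961580 = 1.581220
d₂ = d₁ − σ√T = 1.581220 − 0.961580 = 0.619640
N(d₁) = 0.943086,  N(d₂) = 0.732253,  e^(−rT) = 0.764041
E₀ = V₀·N(d₁) − D·e^(−rT)·N(d₂)
   = 134.9027·0.943086 − 61.2851·0.764041·0.732253 = 92.937621
B₀ = V₀ − E₀ = 134.9027 − 92.937621 = 41.965079

B0=41.9651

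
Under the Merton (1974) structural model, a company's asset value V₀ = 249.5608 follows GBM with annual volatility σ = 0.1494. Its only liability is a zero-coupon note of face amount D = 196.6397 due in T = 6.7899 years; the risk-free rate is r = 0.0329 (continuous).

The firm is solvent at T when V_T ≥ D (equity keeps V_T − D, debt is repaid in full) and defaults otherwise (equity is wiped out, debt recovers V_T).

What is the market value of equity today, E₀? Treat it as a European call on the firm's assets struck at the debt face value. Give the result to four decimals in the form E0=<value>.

d₁ = [ln(V₀/D) + (r + σ²/2)T] / (σ√T)
   = [ln(249.5608/196.6397) + (0.0329 + 0.5·0.1494²)·6.7899] / (0.1494·√6.7899)
   = [0.238329 + 0.299164] / 0.389298 = 1.380674
d₂ = d₁ − σ√T = 1.380674 − 0.389298 = 0.991376
N(d₁) = 0.916310,  N(d₂) = 0.839249,  e^(−rT) = 0.799805
E₀ = V₀·N(d₁) − D·e^(−rT)·N(d₂)
   = 249.5608·0.916310 − 196.6397·0.799805·0.839249 = 96.683653

E0=96.6837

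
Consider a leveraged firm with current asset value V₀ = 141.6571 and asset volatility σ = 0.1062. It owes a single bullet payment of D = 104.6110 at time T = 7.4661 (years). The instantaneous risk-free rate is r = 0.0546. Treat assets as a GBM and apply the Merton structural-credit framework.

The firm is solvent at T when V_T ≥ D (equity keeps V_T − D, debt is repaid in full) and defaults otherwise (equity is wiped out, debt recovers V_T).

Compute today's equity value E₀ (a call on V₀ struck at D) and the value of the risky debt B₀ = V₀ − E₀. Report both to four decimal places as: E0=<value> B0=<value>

d₁ = [ln(V₀/D) + (r + σ²/2)T] / (σ√T)
   = [ln(141.6571/104.6110) + (0.0546 + 0.5·0.1062²)·7.4661] / (0.1062·√7.4661)
   = [0.303161 + 0.449752] / 0.290183 = 2.594617
d₂ = d₁ − σ√T = 2.594617 − 0.290183 = 2.304434
N(d₁) = 0.995265,  N(d₂) = 0.989401,  e^(−rT) = 0.665212
E₀ = V₀·N(d₁) − D·e^(−rT)·N(d₂)
   = 141.6571·0.995265 − 104.6110·0.665212·0.989401 = 72.135435
B₀ = V₀ − E₀ = 141.6571 − 72.135435 = 69.521665

E0=72.1354 B0=69.5217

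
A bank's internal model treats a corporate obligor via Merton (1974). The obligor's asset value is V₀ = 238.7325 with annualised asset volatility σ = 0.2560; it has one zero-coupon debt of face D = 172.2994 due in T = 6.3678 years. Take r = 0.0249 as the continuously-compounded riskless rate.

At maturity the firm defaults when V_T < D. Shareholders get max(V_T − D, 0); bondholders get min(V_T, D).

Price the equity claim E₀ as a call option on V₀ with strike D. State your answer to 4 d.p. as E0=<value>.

E0=107.0953

d₁ = [ln(V₀/D) + (r + σ²/2)T] / (σ√T)
   = [ln(238.7325/172.2994) + (0.0249 + 0.5·0.2560²)·6.3678] / (0.2560·√6.3678)
   = [0.326110 + 0.367218] / 0.646003 = 1.073258
d₂ = d₁ − σ√T = 1.073258 − 0.646003 = 0.427255
N(d₁) = 0.858422,  N(d₂) = 0.665403,  e^(−rT) = 0.853373
E₀ = V₀·N(d₁) − D·e^(−rT)·N(d₂)
   = 238.7325·0.858422 − 172.2994·0.853373·0.665403 = 107.095288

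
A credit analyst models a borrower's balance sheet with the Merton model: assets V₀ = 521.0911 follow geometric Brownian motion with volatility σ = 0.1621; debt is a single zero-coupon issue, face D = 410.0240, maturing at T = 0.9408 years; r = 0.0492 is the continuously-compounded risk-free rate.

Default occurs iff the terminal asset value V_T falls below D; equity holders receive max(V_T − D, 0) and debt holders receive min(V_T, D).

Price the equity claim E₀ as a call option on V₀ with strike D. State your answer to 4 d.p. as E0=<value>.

E0=130.5775

d₁ = [ln(V₀/D) + (r + σ²/2)T] / (σ√T)
   = [ln(521.0911/410.0240) + (0.0492 + 0.5·0.1621²)·0.9408] / (0.1621·√0.9408)
   = [0.239709 + 0.058648] / 0.157229 = 1.897599
d₂ = d₁ − σ√T = 1.897599 − 0.157229 = 1.740371
N(d₁) = 0.971126,  N(d₂) = 0.959103,  e^(−rT) = 0.954768
E₀ = V₀·N(d₁) − D·e^(−rT)·N(d₂)
   = 521.0911·0.971126 − 410.0240·0.954768·0.959103 = 130.577521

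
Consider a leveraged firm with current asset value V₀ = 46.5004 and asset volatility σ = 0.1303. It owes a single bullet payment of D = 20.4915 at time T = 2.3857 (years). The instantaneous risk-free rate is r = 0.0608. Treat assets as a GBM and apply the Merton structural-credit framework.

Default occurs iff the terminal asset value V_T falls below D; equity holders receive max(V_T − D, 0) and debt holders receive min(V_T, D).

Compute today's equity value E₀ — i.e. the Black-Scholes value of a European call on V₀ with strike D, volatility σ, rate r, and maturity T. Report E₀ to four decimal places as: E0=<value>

E0=28.7757

d₁ = [ln(V₀/D) + (r + σ²/2)T] / (σ√T)
   = [ln(46.5004/20.4915) + (0.0608 + 0.5·0.1303²)·2.3857] / (0.1303·√2.3857)
   = [0.819451 + 0.165303] / 0.201258 = 4.893000
d₂ = d₁ − σ√T = 4.893000 − 0.201258 = 4.691743
N(d₁) = 1.000000,  N(d₂) = 0.999999,  e^(−rT) = 0.864979
E₀ = V₀·N(d₁) − D·e^(−rT)·N(d₂)
   = 46.5004·1.000000 − 20.4915·0.864979·0.999999 = 28.775693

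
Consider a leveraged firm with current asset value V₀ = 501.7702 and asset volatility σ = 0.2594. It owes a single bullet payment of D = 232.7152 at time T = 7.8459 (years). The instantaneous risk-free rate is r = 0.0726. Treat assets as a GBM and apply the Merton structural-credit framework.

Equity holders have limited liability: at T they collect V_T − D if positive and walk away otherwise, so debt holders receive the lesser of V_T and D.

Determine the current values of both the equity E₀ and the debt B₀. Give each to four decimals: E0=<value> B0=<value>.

d₁ = [ln(V₀/D) + (r + σ²/2)T] / (σ√T)
   = [ln(501.7702/232.7152) + (0.0726 + 0.5·0.2594²)·7.8459] / (0.2594·√7.8459)
   = [0.768327 + 0.833581] / 0.726593 = 2.204683
d₂ = d₁ − σ√T = 2.204683 − 0.726593 = 1.478090
N(d₁) = 0.986262,  N(d₂) = 0.930308,  e^(−rT) = 0.565745
E₀ = V₀·N(d₁) − D·e^(−rT)·N(d₂)
   = 501.7702·0.986262 − 232.7152·0.565745·0.930308 = 372.394851
B₀ = V₀ − E₀ = 501.7702 − 372.394851 = 129.375349

E0=372.3949 B0=129.3753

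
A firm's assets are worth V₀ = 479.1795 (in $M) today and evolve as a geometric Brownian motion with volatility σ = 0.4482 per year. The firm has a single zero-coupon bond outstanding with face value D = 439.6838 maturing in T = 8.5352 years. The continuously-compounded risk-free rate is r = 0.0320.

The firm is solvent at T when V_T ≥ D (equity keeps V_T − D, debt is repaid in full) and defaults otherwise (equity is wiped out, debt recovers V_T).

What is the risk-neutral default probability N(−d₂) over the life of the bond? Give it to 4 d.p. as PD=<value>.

d₁ = [ln(V₀/D) + (r + σ²/2)T] / (σ√T)
   = [ln(479.1795/439.6838) + (0.0320 + 0.5·0.4482²)·8.5352] / (0.4482·√8.5352)
   = [0.086019 + 1.130416] / 1.309419 = 0.928988
d₂ = d₁ − σ√T = 0.928988 − 1.309419 = -0.380431
risk-neutral PD = N(−d₂) = N(0.380431) = 0.648187

PD=0.6482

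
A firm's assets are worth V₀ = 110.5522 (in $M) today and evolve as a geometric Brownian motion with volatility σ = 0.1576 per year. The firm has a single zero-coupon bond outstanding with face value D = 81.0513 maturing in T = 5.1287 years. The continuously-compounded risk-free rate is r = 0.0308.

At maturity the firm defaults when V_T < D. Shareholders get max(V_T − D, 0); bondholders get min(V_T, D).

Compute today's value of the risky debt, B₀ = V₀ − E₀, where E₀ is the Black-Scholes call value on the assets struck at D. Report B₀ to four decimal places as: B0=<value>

d₁ = [ln(V₀/D) + (r + σ²/2)T] / (σ√T)
   = [ln(110.5522/81.0513) + (0.0308 + 0.5·0.1576²)·5.1287] / (0.1576·√5.1287)
   = [0.310406 + 0.221657] / 0.356911 = 1.490742
d₂ = d₁ − σ√T = 1.490742 − 0.356911 = 1.133831
N(d₁) = 0.931985,  N(d₂) = 0.871567,  e^(−rT) = 0.853881
E₀ = V₀·N(d₁) − D·e^(−rT)·N(d₂)
   = 110.5522·0.931985 − 81.0513·0.853881·0.871567 = 42.713492
B₀ = V₀ − E₀ = 110.5522 − 42.713492 = 67.838708

B0=67.8387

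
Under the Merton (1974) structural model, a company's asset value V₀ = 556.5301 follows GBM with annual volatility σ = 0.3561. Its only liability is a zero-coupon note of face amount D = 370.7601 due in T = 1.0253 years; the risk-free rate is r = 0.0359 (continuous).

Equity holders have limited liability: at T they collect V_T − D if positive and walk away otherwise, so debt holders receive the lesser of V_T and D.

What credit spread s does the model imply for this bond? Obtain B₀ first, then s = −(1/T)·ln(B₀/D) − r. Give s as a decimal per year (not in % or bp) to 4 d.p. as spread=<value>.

d₁ = [ln(V₀/D) + (r + σ²/2)T] / (σ√T)
   = [ln(556.5301/370.7601) + (0.0359 + 0.5·0.3561²)·1.0253] / (0.3561·√1.0253)
   = [0.406166 + 0.101816] / 0.360577 = 1.408805
d₂ = d₁ − σ√T = 1.408805 − 0.360577 = 1.048228
N(d₁) = 0.920554,  N(d₂) = 0.852733,  e^(−rT) = 0.963861
E₀ = V₀·N(d₁) − D·e^(−rT)·N(d₂)
   = 556.5301·0.920554 − 370.7601·0.963861·0.852733 = 207.581999
B₀ = V₀ − E₀ = 556.5301 − 207.581999 = 348.948101
spread = −(1/T)·ln(B₀/D) − r = −(1/1.0253)·ln(348.948101/370.7601) − 0.0359 = 0.02323588

spread=0.0232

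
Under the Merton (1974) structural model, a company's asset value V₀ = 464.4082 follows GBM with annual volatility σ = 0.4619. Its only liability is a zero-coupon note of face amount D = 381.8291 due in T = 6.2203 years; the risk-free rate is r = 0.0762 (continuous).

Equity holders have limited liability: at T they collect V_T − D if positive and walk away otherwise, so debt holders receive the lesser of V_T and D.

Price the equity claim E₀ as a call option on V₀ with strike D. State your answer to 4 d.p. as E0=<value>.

E0=287.6695

d₁ = [ln(V₀/D) + (r + σ²/2)T] / (σ√T)
   = [ln(464.4082/381.8291) + (0.0762 + 0.5·0.4619²)·6.2203] / (0.4619·√6.2203)
   = [0.195791 + 1.137542] / 1.152003 = 1.157404
d₂ = d₁ − σ√T = 1.157404 − 1.152003 = 0.005401
N(d₁) = 0.876446,  N(d₂) = 0.502155,  e^(−rT) = 0.622515
E₀ = V₀·N(d₁) − D·e^(−rT)·N(d₂)
   = 464.4082·0.876446 − 381.8291·0.622515·0.502155 = 287.669458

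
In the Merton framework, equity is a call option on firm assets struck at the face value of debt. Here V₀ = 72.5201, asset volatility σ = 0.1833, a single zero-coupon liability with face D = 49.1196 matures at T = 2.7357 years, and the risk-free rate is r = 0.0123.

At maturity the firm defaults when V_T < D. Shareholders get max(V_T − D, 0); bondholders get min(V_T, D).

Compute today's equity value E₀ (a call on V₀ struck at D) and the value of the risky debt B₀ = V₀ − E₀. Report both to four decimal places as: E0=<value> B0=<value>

d₁ = [ln(V₀/D) + (r + σ²/2)T] / (σ√T)
   = [ln(72.5201/49.1196) + (0.0123 + 0.5·0.1833²)·2.7357] / (0.1833·√2.7357)
   = [0.389606 + 0.079607] / 0.303177 = 1.547652
d₂ = d₁ − σ√T = 1.547652 − 0.303177 = 1.244475
N(d₁) = 0.939147,  N(d₂) = 0.893338,  e^(−rT) = 0.966911
E₀ = V₀·N(d₁) − D·e^(−rT)·N(d₂)
   = 72.5201·0.939147 − 49.1196·0.966911·0.893338 = 25.678618
B₀ = V₀ − E₀ = 72.5201 − 25.678618 = 46.841482

E0=25.6786 B0=46.8415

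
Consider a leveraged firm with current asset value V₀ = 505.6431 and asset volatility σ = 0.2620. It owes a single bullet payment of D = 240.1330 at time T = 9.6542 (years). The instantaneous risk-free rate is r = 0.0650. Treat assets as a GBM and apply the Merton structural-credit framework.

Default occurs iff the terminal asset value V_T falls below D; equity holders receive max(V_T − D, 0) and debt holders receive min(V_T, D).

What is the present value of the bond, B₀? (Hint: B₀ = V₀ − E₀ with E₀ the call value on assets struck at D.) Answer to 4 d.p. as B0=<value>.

d₁ = [ln(V₀/D) + (r + σ²/2)T] / (σ√T)
   = [ln(505.6431/240.1330) + (0.0650 + 0.5·0.2620²)·9.6542] / (0.2620·√9.6542)
   = [0.744638 + 0.958874] / 0.814066 = 2.092599
d₂ = d₁ − σ√T = 2.092599 − 0.814066 = 1.278533
N(d₁) = 0.981807,  N(d₂) = 0.899469,  e^(−rT) = 0.533913
E₀ = V₀·N(d₁) − D·e^(−rT)·N(d₂)
   = 505.6431·0.981807 − 240.1330·0.533913·0.899469 = 381.123195
B₀ = V₀ − E₀ = 505.6431 − 381.123195 = 124.519905

B0=124.5199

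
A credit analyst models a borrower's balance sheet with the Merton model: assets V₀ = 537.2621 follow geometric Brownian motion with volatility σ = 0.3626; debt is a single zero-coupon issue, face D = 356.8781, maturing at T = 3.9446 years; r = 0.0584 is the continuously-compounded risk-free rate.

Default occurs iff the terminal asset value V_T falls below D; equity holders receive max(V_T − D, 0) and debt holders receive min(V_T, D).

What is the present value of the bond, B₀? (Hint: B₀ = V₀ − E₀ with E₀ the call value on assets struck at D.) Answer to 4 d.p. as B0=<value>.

B0=255.7105

d₁ = [ln(V₀/D) + (r + σ²/2)T] / (σ√T)
   = [ln(537.2621/356.8781) + (0.0584 + 0.5·0.3626²)·3.9446] / (0.3626·√3.9446)
   = [0.409092 + 0.489680] / 0.720160 = 1.248016
d₂ = d₁ − σ√T = 1.248016 − 0.720160 = 0.527856
N(d₁) = 0.893987,  N(d₂) = 0.701200,  e^(−rT) = 0.794244
E₀ = V₀·N(d₁) − D·e^(−rT)·N(d₂)
   = 537.2621·0.893987 − 356.8781·0.794244·0.701200 = 281.551570
B₀ = V₀ − E₀ = 537.2621 − 281.551570 = 255.710530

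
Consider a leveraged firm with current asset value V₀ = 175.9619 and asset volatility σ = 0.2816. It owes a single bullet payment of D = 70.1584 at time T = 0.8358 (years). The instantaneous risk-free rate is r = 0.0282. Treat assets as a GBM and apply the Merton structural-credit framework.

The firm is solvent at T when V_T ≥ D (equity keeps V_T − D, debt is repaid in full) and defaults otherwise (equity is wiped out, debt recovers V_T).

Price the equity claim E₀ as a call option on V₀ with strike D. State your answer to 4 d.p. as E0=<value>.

d₁ = [ln(V₀/D) + (r + σ²/2)T] / (σ√T)
   = [ln(175.9619/70.1584) + (0.0282 + 0.5·0.2816²)·0.8358] / (0.2816·√0.8358)
   = [0.919512 + 0.056708] / 0.257445 = 3.791963
d₂ = d₁ − σ√T = 3.791963 − 0.257445 = 3.534518
N(d₁) = 0.999925,  N(d₂) = 0.999796,  e^(−rT) = 0.976706
E₀ = V₀·N(d₁) − D·e^(−rT)·N(d₂)
   = 175.9619·0.999925 − 70.1584·0.976706·0.999796 = 107.438614

E0=107.4386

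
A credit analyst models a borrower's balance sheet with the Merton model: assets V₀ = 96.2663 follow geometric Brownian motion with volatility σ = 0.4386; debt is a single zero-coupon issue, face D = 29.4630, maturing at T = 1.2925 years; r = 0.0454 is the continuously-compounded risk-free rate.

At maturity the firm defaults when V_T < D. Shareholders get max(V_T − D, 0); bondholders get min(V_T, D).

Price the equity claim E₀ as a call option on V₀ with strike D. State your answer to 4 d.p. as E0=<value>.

E0=68.5340

d₁ = [ln(V₀/D) + (r + σ²/2)T] / (σ√T)
   = [ln(96.2663/29.4630) + (0.0454 + 0.5·0.4386²)·1.2925] / (0.4386·√1.2925)
   = [1.183983 + 0.182999] / 0.498636 = 2.741440
d₂ = d₁ − σ√T = 2.741440 − 0.498636 = 2.242804
N(d₁) = 0.996941,  N(d₂) = 0.987545,  e^(−rT) = 0.943009
E₀ = V₀·N(d₁) − D·e^(−rT)·N(d₂)
   = 96.2663·0.996941 − 29.4630·0.943009·0.987545 = 68.534035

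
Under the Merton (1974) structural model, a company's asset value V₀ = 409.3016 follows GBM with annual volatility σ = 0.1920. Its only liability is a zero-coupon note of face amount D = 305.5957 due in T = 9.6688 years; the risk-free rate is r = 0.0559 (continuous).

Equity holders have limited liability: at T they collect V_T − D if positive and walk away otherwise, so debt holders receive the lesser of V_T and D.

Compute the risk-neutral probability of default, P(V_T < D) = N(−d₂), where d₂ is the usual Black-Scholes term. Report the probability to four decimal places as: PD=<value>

PD=0.1365

d₁ = [ln(V₀/D) + (r + σ²/2)T] / (σ√T)
   = [ln(409.3016/305.5957) + (0.0559 + 0.5·0.1920²)·9.6688] / (0.1920·√9.6688)
   = [0.292189 + 0.718701] / 0.597018 = 1.693233
d₂ = d₁ − σ√T = 1.693233 − 0.597018 = 1.096214
risk-neutral PD = N(−d₂) = N(-1.096214) = 0.136492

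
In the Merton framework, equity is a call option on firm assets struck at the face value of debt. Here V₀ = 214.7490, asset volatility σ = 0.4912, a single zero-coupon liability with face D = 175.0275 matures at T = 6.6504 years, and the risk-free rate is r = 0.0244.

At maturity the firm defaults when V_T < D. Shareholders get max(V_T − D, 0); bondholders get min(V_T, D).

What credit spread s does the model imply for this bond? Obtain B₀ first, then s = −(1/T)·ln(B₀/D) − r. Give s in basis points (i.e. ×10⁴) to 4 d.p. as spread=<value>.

d₁ = [ln(V₀/D) + (r + σ²/2)T] / (σ√T)
   = [ln(214.7490/175.0275) + (0.0244 + 0.5·0.4912²)·6.6504] / (0.4912·√6.6504)
   = [0.204527 + 0.964566] / 1.266725 = 0.922925
d₂ = d₁ − σ√T = 0.922925 − 1.266725 = -0.343799
N(d₁) = 0.821977,  N(d₂) = 0.365499,  e^(−rT) = 0.850212
E₀ = V₀·N(d₁) − D·e^(−rT)·N(d₂)
   = 214.7490·0.821977 − 175.0275·0.850212·0.365499 = 122.128717
B₀ = V₀ − E₀ = 214.7490 − 122.128717 = 92.620283
spread = −(1/T)·ln(B₀/D) − r = −(1/6.6504)·ln(92.620283/175.0275) − 0.0244 = 0.07129875
in basis points: 0.07129875 × 10⁴ = 712.9875 bp

spread=712.9875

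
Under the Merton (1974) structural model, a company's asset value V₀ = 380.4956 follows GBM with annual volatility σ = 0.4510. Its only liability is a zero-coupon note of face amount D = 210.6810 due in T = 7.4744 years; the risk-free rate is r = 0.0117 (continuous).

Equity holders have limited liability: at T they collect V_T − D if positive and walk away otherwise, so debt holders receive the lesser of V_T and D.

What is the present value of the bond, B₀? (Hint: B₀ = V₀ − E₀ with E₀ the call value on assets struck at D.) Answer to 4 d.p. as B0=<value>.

B0=137.7105

d₁ = [ln(V₀/D) + (r + σ²/2)T] / (σ√T)
   = [ln(380.4956/210.6810) + (0.0117 + 0.5·0.4510²)·7.4744] / (0.4510·√7.4744)
   = [0.591129 + 0.847601] / 1.233005 = 1.166849
d₂ = d₁ − σ√T = 1.166849 − 1.233005 = -0.066156
N(d₁) = 0.878364,  N(d₂) = 0.473627,  e^(−rT) = 0.916264
E₀ = V₀·N(d₁) − D·e^(−rT)·N(d₂)
   = 380.4956·0.878364 − 210.6810·0.916264·0.473627 = 242.785064
B₀ = V₀ − E₀ = 380.4956 − 242.785064 = 137.710536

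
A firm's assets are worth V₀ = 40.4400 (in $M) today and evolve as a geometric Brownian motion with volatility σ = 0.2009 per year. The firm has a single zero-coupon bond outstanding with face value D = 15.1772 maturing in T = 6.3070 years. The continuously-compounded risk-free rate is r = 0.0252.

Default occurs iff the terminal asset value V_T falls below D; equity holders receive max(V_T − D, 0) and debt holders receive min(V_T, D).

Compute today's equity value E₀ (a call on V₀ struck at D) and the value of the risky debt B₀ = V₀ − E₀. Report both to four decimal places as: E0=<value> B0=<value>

E0=27.5397 B0=12.9003

d₁ = [ln(V₀/D) + (r + σ²/2)T] / (σ√T)
   = [ln(40.4400/15.1772) + (0.0252 + 0.5·0.2009²)·6.3070] / (0.2009·√6.3070)
   = [0.980025 + 0.286214] / 0.504535 = 2.509715
d₂ = d₁ − σ√T = 2.509715 − 0.504535 = 2.005180
N(d₁) = 0.993959,  N(d₂) = 0.977528,  e^(−rT) = 0.853051
E₀ = V₀·N(d₁) − D·e^(−rT)·N(d₂)
   = 40.4400·0.993959 − 15.1772·0.853051·0.977528 = 27.539707
B₀ = V₀ − E₀ = 40.4400 − 27.539707 = 12.900293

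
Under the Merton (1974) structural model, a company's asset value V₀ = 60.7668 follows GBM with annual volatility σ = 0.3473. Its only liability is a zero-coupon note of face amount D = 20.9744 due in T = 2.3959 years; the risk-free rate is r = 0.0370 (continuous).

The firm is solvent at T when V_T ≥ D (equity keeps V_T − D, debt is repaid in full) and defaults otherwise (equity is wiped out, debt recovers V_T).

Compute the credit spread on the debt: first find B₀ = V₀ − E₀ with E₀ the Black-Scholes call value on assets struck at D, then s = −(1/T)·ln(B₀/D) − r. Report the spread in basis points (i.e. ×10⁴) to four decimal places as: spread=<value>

d₁ = [ln(V₀/D) + (r + σ²/2)T] / (σ√T)
   = [ln(60.7668/20.9744) + (0.0370 + 0.5·0.3473²)·2.3959] / (0.3473·√2.3959)
   = [1.063741 + 0.233142] / 0.537575 = 2.412468
d₂ = d₁ − σ√T = 2.412468 − 0.537575 = 1.874893
N(d₁) = 0.992078,  N(d₂) = 0.969596,  e^(−rT) = 0.915167
E₀ = V₀·N(d₁) − D·e^(−rT)·N(d₂)
   = 60.7668·0.992078 − 20.9744·0.915167·0.969596 = 41.673893
B₀ = V₀ − E₀ = 60.7668 − 41.673893 = 19.092907
spread = −(1/T)·ln(B₀/D) − r = −(1/2.3959)·ln(19.092907/20.9744) − 0.0370 = 0.00222773
in basis points: 0.00222773 × 10⁴ = 22.2773 bp

spread=22.2773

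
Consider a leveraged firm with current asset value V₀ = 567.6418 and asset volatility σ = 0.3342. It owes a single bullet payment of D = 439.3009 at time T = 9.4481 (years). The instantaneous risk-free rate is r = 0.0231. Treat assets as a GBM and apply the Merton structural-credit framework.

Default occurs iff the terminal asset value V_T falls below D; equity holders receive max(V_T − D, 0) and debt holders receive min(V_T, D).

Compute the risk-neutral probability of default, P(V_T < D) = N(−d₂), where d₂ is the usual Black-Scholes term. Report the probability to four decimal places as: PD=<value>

d₁ = [ln(V₀/D) + (r + σ²/2)T] / (σ√T)
   = [ln(567.6418/439.3009) + (0.0231 + 0.5·0.3342²)·9.4481] / (0.3342·√9.4481)
   = [0.256306 + 0.745879] / 1.027256 = 0.975594
d₂ = d₁ − σ√T = 0.975594 − 1.027256 = -0.051662
risk-neutral PD = N(−d₂) = N(0.051662) = 0.520601

PD=0.5206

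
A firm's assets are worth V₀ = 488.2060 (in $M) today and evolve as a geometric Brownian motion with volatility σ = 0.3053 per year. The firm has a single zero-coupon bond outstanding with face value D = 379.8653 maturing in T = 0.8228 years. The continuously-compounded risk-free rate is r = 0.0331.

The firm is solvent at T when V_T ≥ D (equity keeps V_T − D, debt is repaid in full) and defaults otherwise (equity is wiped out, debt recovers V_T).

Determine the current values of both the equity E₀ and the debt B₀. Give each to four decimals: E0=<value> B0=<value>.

d₁ = [ln(V₀/D) + (r + σ²/2)T] / (σ√T)
   = [ln(488.2060/379.8653) + (0.0331 + 0.5·0.3053²)·0.8228] / (0.3053·√0.8228)
   = [0.250921 + 0.065580] / 0.276933 = 1.142882
d₂ = d₁ − σ√T = 1.142882 − 0.276933 = 0.865950
N(d₁) = 0.873456,  N(d₂) = 0.806741,  e^(−rT) = 0.973133
E₀ = V₀·N(d₁) − D·e^(−rT)·N(d₂)
   = 488.2060·0.873456 − 379.8653·0.973133·0.806741 = 128.207143
B₀ = V₀ − E₀ = 488.2060 − 128.207143 = 359.998857

E0=128.2071 B0=359.9989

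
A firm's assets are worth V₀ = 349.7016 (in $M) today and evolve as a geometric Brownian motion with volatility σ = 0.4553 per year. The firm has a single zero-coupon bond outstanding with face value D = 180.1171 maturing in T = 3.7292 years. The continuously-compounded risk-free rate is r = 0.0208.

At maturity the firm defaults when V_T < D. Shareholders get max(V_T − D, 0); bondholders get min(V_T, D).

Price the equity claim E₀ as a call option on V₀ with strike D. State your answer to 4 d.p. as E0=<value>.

E0=205.3476

d₁ = [ln(V₀/D) + (r + σ²/2)T] / (σ√T)
   = [ln(349.7016/180.1171) + (0.0208 + 0.5·0.4553²)·3.7292] / (0.4553·√3.7292)
   = [0.663473 + 0.464095] / 0.879236 = 1.282441
d₂ = d₁ − σ√T = 1.282441 − 0.879236 = 0.403205
N(d₁) = 0.900156,  N(d₂) = 0.656601,  e^(−rT) = 0.925365
E₀ = V₀·N(d₁) − D·e^(−rT)·N(d₂)
   = 349.7016·0.900156 − 180.1171·0.925365·0.656601 = 205.347632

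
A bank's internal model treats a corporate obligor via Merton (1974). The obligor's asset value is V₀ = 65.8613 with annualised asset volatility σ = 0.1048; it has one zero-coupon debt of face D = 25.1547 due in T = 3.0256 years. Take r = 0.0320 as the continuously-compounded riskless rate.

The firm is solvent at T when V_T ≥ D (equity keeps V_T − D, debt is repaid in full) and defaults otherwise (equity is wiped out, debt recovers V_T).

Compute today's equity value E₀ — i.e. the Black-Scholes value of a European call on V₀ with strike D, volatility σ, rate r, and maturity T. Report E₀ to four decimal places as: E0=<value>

E0=43.0279

d₁ = [ln(V₀/D) + (r + σ²/2)T] / (σ√T)
   = [ln(65.8613/25.1547) + (0.0320 + 0.5·0.1048²)·3.0256] / (0.1048·√3.0256)
   = [0.962506 + 0.113434] / 0.182292 = 5.902300
d₂ = d₁ − σ√T = 5.902300 − 0.182292 = 5.720008
N(d₁) = 1.000000,  N(d₂) = 1.000000,  e^(−rT) = 0.907720
E₀ = V₀·N(d₁) − D·e^(−rT)·N(d₂)
   = 65.8613·1.000000 − 25.1547·0.907720·1.000000 = 43.027873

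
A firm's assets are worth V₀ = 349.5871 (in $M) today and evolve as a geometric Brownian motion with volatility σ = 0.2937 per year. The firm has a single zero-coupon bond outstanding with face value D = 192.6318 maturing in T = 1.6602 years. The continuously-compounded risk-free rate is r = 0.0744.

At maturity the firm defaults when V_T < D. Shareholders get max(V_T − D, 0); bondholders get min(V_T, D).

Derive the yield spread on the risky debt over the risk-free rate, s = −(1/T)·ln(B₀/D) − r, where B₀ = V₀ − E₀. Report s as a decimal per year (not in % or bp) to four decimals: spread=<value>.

d₁ = [ln(V₀/D) + (r + σ²/2)T] / (σ√T)
   = [ln(349.5871/192.6318) + (0.0744 + 0.5·0.2937²)·1.6602] / (0.2937·√1.6602)
   = [0.595972 + 0.195123] / 0.378429 = 2.090473
d₂ = d₁ − σ√T = 2.090473 − 0.378429 = 1.712044
N(d₁) = 0.981712,  N(d₂) = 0.956556,  e^(−rT) = 0.883805
E₀ = V₀·N(d₁) − D·e^(−rT)·N(d₂)
   = 349.5871·0.981712 − 192.6318·0.883805·0.956556 = 180.341368
B₀ = V₀ − E₀ = 349.5871 − 180.341368 = 169.245732
spread = −(1/T)·ln(B₀/D) − r = −(1/1.6602)·ln(169.245732/192.6318) − 0.0744 = 0.00355982

spread=0.0036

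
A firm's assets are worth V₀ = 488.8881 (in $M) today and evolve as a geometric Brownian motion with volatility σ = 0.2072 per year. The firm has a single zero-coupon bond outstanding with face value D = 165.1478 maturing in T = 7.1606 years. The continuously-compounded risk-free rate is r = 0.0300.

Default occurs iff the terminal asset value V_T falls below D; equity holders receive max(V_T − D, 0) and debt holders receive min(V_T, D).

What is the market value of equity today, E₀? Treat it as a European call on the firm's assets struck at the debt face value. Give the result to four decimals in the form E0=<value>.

d₁ = [ln(V₀/D) + (r + σ²/2)T] / (σ√T)
   = [ln(488.8881/165.1478) + (0.0300 + 0.5·0.2072²)·7.1606] / (0.2072·√7.1606)
   = [1.085293 + 0.368527] / 0.554453 = 2.622081
d₂ = d₁ − σ√T = 2.622081 − 0.554453 = 2.067628
N(d₁) = 0.995630,  N(d₂) = 0.980663,  e^(−rT) = 0.806688
E₀ = V₀·N(d₁) − D·e^(−rT)·N(d₂)
   = 488.8881·0.995630 − 165.1478·0.806688·0.980663 = 356.105195

E0=356.1052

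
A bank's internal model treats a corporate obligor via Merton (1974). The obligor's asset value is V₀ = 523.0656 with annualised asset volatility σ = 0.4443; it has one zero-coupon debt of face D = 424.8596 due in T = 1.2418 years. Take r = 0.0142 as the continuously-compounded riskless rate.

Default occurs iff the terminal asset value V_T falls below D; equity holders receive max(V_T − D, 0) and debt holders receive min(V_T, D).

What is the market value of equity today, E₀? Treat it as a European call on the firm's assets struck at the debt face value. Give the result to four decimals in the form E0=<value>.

E0=153.9030

d₁ = [ln(V₀/D) + (r + σ²/2)T] / (σ√T)
   = [ln(523.0656/424.8596) + (0.0142 + 0.5·0.4443²)·1.2418] / (0.4443·√1.2418)
   = [0.207948 + 0.140201] / 0.495111 = 0.703174
d₂ = d₁ − σ√T = 0.703174 − 0.495111 = 0.208064
N(d₁) = 0.759026,  N(d₂) = 0.582410,  e^(−rT) = 0.982521
E₀ = V₀·N(d₁) − D·e^(−rT)·N(d₂)
   = 523.0656·0.759026 − 424.8596·0.982521·0.582410 = 153.903008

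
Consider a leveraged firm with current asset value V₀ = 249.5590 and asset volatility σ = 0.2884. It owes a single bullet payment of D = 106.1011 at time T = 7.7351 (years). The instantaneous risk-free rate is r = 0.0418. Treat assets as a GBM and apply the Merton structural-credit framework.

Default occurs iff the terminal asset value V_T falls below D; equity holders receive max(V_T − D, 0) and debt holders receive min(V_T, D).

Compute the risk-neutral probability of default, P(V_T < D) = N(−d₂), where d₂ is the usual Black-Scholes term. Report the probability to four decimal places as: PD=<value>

PD=0.1427

d₁ = [ln(V₀/D) + (r + σ²/2)T] / (σ√T)
   = [ln(249.5590/106.1011) + (0.0418 + 0.5·0.2884²)·7.7351] / (0.2884·√7.7351)
   = [0.855303 + 0.645009] / 0.802099 = 1.870481
d₂ = d₁ − σ√T = 1.870481 − 0.802099 = 1.068382
risk-neutral PD = N(−d₂) = N(-1.068382) = 0.142674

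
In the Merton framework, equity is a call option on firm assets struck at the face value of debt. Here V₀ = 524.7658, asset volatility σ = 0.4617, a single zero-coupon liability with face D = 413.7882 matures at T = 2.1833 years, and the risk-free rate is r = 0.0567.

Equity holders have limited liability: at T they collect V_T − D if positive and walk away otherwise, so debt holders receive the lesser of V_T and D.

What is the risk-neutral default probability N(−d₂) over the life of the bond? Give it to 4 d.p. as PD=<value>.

d₁ = [ln(V₀/D) + (r + σ²/2)T] / (σ√T)
   = [ln(524.7658/413.7882) + (0.0567 + 0.5·0.4617²)·2.1833] / (0.4617·√2.1833)
   = [0.237598 + 0.356497] / 0.682208 = 0.870841
d₂ = d₁ − σ√T = 0.870841 − 0.682208 = 0.188634
risk-neutral PD = N(−d₂) = N(-0.188634) = 0.425190

PD=0.4252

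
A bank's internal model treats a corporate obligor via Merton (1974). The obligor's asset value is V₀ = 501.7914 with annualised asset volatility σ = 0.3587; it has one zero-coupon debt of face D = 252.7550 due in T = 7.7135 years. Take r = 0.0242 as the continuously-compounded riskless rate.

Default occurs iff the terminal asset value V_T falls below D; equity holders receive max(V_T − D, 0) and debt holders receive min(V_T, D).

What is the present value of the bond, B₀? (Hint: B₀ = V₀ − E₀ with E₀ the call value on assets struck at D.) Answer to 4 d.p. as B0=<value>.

d₁ = [ln(V₀/D) + (r + σ²/2)T] / (σ√T)
   = [ln(501.7914/252.7550) + (0.0242 + 0.5·0.3587²)·7.7135] / (0.3587·√7.7135)
   = [0.685764 + 0.682898] / 0.996224 = 1.373849
d₂ = d₁ − σ√T = 1.373849 − 0.996224 = 0.377625
N(d₁) = 0.915256,  N(d₂) = 0.647145,  e^(−rT) = 0.829720
E₀ = V₀·N(d₁) − D·e^(−rT)·N(d₂)
   = 501.7914·0.915256 − 252.7550·0.829720·0.647145 = 323.550763
B₀ = V₀ − E₀ = 501.7914 − 323.550763 = 178.240637

B0=178.2406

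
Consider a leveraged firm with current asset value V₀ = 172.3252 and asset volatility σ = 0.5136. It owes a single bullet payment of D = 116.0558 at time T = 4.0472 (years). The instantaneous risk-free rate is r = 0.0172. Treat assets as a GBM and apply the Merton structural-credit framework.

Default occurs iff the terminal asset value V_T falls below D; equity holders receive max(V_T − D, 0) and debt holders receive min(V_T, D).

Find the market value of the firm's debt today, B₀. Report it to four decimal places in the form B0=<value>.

B0=80.0062

d₁ = [ln(V₀/D) + (r + σ²/2)T] / (σ√T)
   = [ln(172.3252/116.0558) + (0.0172 + 0.5·0.5136²)·4.0472] / (0.5136·√4.0472)
   = [0.395312 + 0.603407] / 1.033243 = 0.966587
d₂ = d₁ − σ√T = 0.966587 − 1.033243 = -0.066655
N(d₁) = 0.833125,  N(d₂) = 0.473428,  e^(−rT) = 0.932756
E₀ = V₀·N(d₁) − D·e^(−rT)·N(d₂)
   = 172.3252·0.833125 − 116.0558·0.932756·0.473428 = 92.319001
B₀ = V₀ − E₀ = 172.3252 − 92.319001 = 80.006199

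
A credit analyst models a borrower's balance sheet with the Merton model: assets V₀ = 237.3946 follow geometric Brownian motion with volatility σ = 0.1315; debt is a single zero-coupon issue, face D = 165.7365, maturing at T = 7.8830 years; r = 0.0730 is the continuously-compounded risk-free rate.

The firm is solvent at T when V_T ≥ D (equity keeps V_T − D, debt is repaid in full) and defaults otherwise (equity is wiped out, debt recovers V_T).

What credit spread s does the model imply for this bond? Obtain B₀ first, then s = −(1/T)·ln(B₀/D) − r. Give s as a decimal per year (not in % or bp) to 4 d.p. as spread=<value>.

spread=0.0001

d₁ = [ln(V₀/D) + (r + σ²/2)T] / (σ√T)
   = [ln(237.3946/165.7365) + (0.0730 + 0.5·0.1315²)·7.8830] / (0.1315·√7.8830)
   = [0.359325 + 0.643616] / 0.369208 = 2.716463
d₂ = d₁ − σ√T = 2.716463 − 0.369208 = 2.347255
N(d₁) = 0.996701,  N(d₂) = 0.990544,  e^(−rT) = 0.562447
E₀ = V₀·N(d₁) − D·e^(−rT)·N(d₂)
   = 237.3946·0.996701 − 165.7365·0.562447·0.990544 = 144.274938
B₀ = V₀ − E₀ = 237.3946 − 144.274938 = 93.119662
spread = −(1/T)·ln(B₀/D) − r = −(1/7.8830)·ln(93.119662/165.7365) − 0.0730 = 0.00013381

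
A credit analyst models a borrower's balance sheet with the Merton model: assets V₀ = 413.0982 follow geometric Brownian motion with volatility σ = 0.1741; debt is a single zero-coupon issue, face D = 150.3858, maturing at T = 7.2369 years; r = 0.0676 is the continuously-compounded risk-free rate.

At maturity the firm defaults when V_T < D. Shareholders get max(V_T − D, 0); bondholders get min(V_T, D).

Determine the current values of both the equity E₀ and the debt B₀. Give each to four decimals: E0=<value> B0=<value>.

E0=320.9119 B0=92.1863

d₁ = [ln(V₀/D) + (r + σ²/2)T] / (σ√T)
   = [ln(413.0982/150.3858) + (0.0676 + 0.5·0.1741²)·7.2369] / (0.1741·√7.2369)
   = [1.010481 + 0.598893] / 0.468355 = 3.436227
d₂ = d₁ − σ√T = 3.436227 − 0.468355 = 2.967873
N(d₁) = 0.999705,  N(d₂) = 0.998501,  e^(−rT) = 0.613108
E₀ = V₀·N(d₁) − D·e^(−rT)·N(d₂)
   = 413.0982·0.999705 − 150.3858·0.613108·0.998501 = 320.911893
B₀ = V₀ − E₀ = 413.0982 − 320.911893 = 92.186307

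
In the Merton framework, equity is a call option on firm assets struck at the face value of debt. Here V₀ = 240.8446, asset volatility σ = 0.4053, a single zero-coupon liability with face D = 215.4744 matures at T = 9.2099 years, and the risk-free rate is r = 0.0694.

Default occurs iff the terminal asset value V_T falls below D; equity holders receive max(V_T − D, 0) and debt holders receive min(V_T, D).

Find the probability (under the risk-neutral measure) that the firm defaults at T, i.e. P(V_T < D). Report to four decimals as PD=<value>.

d₁ = [ln(V₀/D) + (r + σ²/2)T] / (σ√T)
   = [ln(240.8446/215.4744) + (0.0694 + 0.5·0.4053²)·9.2099] / (0.4053·√9.2099)
   = [0.111310 + 1.395613] / 1.229997 = 1.225144
d₂ = d₁ − σ√T = 1.225144 − 1.229997 = -0.004853
risk-neutral PD = N(−d₂) = N(0.004853) = 0.501936

PD=0.5019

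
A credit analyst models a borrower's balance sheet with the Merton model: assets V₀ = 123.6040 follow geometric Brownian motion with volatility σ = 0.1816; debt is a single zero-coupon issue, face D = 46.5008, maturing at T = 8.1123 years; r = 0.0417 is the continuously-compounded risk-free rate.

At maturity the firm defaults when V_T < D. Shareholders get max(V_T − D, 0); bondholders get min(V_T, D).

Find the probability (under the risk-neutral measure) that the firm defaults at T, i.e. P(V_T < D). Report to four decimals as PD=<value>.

d₁ = [ln(V₀/D) + (r + σ²/2)T] / (σ√T)
   = [ln(123.6040/46.5008) + (0.0417 + 0.5·0.1816²)·8.1123] / (0.1816·√8.1123)
   = [0.977613 + 0.472049] / 0.517235 = 2.802715
d₂ = d₁ − σ√T = 2.802715 − 0.517235 = 2.285480
risk-neutral PD = N(−d₂) = N(-2.285480) = 0.011142

PD=0.0111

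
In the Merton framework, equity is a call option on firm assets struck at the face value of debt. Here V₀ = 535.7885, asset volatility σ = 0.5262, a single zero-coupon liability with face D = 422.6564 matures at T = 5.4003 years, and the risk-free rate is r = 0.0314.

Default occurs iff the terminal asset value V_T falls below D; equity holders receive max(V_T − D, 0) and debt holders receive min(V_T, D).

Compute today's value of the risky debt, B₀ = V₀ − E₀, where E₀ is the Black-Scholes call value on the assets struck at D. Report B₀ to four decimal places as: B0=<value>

d₁ = [ln(V₀/D) + (r + σ²/2)T] / (σ√T)
   = [ln(535.7885/422.6564) + (0.0314 + 0.5·0.5262²)·5.4003] / (0.5262·√5.4003)
   = [0.237180 + 0.917204] / 1.222812 = 0.944040
d₂ = d₁ − σ√T = 0.944040 − 1.222812 = -0.278772
N(d₁) = 0.827426,  N(d₂) = 0.390210,  e^(−rT) = 0.844028
E₀ = V₀·N(d₁) − D·e^(−rT)·N(d₂)
   = 535.7885·0.827426 − 422.6564·0.844028·0.390210 = 304.123947
B₀ = V₀ − E₀ = 535.7885 − 304.123947 = 231.664553

B0=231.6646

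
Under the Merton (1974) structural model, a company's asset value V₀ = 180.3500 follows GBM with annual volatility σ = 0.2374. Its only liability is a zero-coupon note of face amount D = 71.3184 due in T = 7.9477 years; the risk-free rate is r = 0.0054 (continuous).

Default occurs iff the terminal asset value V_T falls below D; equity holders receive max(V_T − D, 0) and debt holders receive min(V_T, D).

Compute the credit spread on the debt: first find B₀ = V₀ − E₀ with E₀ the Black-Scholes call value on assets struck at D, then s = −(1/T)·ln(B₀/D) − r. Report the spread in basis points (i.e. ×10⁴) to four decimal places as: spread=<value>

spread=43.8565

d₁ = [ln(V₀/D) + (r + σ²/2)T] / (σ√T)
   = [ln(180.3500/71.3184) + (0.0054 + 0.5·0.2374²)·7.9477] / (0.2374·√7.9477)
   = [0.927745 + 0.266879] / 0.669270 = 1.784965
d₂ = d₁ − σ√T = 1.784965 − 0.669270 = 1.115695
N(d₁) = 0.962867,  N(d₂) = 0.867724,  e^(−rT) = 0.957990
E₀ = V₀·N(d₁) − D·e^(−rT)·N(d₂)
   = 180.3500·0.962867 − 71.3184·0.957990·0.867724 = 114.368067
B₀ = V₀ − E₀ = 180.3500 − 114.368067 = 65.981933
spread = −(1/T)·ln(B₀/D) − r = −(1/7.9477)·ln(65.981933/71.3184) − 0.0054 = 0.00438565
in basis points: 0.00438565 × 10⁴ = 43.8565 bp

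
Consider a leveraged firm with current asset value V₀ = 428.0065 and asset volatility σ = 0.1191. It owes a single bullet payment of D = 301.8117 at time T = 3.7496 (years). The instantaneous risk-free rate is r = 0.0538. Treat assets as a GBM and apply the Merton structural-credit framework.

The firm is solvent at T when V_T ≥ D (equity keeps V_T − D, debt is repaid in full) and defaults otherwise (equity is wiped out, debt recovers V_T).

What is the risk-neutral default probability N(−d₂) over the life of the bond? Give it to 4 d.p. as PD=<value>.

d₁ = [ln(V₀/D) + (r + σ²/2)T] / (σ√T)
   = [ln(428.0065/301.8117) + (0.0538 + 0.5·0.1191²)·3.7496] / (0.1191·√3.7496)
   = [0.349335 + 0.228322] / 0.230624 = 2.504759
d₂ = d₁ − σ√T = 2.504759 − 0.230624 = 2.274135
risk-neutral PD = N(−d₂) = N(-2.274135) = 0.011479

PD=0.0115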